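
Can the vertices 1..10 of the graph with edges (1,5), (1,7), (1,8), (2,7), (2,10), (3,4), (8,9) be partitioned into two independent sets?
Yes. Partition: {1, 2, 3, 6, 9}, {4, 5, 7, 8, 10}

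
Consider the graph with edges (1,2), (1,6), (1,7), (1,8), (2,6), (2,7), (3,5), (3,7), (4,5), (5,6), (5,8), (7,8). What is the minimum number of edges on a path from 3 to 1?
2 (path: 3 -> 7 -> 1, 2 edges)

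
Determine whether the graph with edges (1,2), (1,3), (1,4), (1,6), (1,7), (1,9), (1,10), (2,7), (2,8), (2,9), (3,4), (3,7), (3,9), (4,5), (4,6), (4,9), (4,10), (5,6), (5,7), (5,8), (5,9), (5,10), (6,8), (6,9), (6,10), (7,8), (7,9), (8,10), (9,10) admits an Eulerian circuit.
No (2 vertices have odd degree: {1, 8}; Eulerian circuit requires 0)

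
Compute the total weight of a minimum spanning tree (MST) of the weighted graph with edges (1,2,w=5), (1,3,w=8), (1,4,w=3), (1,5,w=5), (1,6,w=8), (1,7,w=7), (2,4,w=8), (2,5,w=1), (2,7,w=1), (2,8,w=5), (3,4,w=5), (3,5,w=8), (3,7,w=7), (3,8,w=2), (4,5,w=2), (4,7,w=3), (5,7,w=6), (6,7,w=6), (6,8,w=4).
18 (MST edges: (1,4,w=3), (2,5,w=1), (2,7,w=1), (2,8,w=5), (3,8,w=2), (4,5,w=2), (6,8,w=4); sum of weights 3 + 1 + 1 + 5 + 2 + 2 + 4 = 18)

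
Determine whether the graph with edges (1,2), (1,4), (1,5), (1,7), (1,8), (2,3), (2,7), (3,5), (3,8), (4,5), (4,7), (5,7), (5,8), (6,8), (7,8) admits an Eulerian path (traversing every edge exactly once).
No (8 vertices have odd degree: {1, 2, 3, 4, 5, 6, 7, 8}; Eulerian path requires 0 or 2)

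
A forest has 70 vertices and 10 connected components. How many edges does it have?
60 (Each of the 10 component trees on V_i vertices has V_i - 1 edges; summing gives V - C = 70 - 10 = 60)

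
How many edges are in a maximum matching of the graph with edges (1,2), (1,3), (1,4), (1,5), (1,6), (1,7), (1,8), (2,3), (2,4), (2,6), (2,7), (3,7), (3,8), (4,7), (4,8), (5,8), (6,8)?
4 (matching: (1,5), (2,6), (3,8), (4,7); upper bound floor(n/2) = floor(8/2) = 4)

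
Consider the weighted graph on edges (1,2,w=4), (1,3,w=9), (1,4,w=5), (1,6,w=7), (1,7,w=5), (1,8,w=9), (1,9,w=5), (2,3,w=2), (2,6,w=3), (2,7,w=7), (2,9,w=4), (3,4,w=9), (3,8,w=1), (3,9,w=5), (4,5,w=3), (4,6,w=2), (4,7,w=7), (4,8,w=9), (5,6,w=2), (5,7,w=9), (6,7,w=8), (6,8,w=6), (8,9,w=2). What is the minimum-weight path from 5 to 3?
7 (path: 5 -> 6 -> 2 -> 3; weights 2 + 3 + 2 = 7)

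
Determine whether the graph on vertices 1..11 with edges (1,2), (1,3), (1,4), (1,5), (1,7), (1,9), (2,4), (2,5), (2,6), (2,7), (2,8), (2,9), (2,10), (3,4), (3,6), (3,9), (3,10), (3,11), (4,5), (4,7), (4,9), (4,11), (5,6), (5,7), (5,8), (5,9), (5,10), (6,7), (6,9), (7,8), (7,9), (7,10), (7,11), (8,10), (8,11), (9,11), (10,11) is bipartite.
No (odd cycle of length 3: 9 -> 1 -> 2 -> 9)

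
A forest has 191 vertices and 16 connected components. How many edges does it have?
175 (Each of the 16 component trees on V_i vertices has V_i - 1 edges; summing gives V - C = 191 - 16 = 175)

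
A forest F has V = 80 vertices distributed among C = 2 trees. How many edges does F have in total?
78 (Each of the 2 component trees on V_i vertices has V_i - 1 edges; summing gives V - C = 80 - 2 = 78)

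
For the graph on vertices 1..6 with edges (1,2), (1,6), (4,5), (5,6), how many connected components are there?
2 (components: {1, 2, 4, 5, 6}, {3})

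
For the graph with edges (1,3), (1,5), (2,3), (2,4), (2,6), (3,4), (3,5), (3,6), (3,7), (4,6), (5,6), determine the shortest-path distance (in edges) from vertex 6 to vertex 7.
2 (path: 6 -> 3 -> 7, 2 edges)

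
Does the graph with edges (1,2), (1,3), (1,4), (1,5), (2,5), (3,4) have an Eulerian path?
Yes — and in fact it has an Eulerian circuit (the graph is connected and all 5 vertices have even degree)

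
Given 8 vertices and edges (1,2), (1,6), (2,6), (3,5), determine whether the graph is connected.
No, it has 5 components: {1, 2, 6}, {3, 5}, {4}, {7}, {8}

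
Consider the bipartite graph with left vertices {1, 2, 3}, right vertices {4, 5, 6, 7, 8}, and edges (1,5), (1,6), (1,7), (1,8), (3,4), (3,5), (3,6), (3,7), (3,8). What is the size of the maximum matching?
2 (matching: (1,8), (3,7); upper bound min(|L|,|R|) = min(3,5) = 3)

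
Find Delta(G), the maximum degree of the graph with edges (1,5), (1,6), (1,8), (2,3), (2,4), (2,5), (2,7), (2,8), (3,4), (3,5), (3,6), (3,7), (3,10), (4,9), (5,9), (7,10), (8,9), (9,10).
6 (attained at vertex 3)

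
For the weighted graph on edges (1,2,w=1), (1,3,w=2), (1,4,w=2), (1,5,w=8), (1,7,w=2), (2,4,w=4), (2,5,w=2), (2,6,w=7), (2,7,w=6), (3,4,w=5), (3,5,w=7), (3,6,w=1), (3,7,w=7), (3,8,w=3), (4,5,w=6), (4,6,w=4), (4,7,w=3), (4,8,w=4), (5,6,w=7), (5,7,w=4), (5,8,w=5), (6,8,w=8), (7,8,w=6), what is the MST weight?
13 (MST edges: (1,2,w=1), (1,3,w=2), (1,4,w=2), (1,7,w=2), (2,5,w=2), (3,6,w=1), (3,8,w=3); sum of weights 1 + 2 + 2 + 2 + 2 + 1 + 3 = 13)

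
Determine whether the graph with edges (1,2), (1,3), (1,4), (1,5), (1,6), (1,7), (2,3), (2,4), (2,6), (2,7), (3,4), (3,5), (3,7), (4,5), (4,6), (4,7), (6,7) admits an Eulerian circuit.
No (4 vertices have odd degree: {2, 3, 5, 7}; Eulerian circuit requires 0)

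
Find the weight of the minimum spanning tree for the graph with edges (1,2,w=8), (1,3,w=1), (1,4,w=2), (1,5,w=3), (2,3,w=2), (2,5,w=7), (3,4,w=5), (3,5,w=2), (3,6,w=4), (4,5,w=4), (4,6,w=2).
9 (MST edges: (1,3,w=1), (1,4,w=2), (2,3,w=2), (3,5,w=2), (4,6,w=2); sum of weights 1 + 2 + 2 + 2 + 2 = 9)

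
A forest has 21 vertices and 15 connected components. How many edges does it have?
6 (Each of the 15 component trees on V_i vertices has V_i - 1 edges; summing gives V - C = 21 - 15 = 6)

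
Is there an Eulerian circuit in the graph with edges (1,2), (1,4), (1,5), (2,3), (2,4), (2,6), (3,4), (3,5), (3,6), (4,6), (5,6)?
No (2 vertices have odd degree: {1, 5}; Eulerian circuit requires 0)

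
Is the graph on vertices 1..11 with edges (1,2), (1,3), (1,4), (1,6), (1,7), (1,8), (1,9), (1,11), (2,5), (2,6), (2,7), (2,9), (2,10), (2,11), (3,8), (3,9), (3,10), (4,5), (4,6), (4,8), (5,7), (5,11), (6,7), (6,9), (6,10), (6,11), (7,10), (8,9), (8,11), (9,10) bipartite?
No (odd cycle of length 3: 2 -> 1 -> 11 -> 2)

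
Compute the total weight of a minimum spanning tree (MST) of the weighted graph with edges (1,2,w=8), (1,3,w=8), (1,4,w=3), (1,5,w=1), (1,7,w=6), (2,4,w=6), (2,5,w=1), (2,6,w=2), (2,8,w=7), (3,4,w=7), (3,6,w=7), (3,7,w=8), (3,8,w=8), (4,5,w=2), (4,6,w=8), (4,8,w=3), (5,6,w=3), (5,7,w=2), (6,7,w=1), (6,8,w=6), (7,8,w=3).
17 (MST edges: (1,5,w=1), (2,5,w=1), (2,6,w=2), (3,4,w=7), (4,5,w=2), (4,8,w=3), (6,7,w=1); sum of weights 1 + 1 + 2 + 7 + 2 + 3 + 1 = 17)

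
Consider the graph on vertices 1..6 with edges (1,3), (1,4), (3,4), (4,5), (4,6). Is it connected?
No, it has 2 components: {1, 3, 4, 5, 6}, {2}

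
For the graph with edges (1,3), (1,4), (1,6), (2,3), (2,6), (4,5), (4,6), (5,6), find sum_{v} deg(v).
16 (handshake: sum of degrees = 2|E| = 2 x 8 = 16)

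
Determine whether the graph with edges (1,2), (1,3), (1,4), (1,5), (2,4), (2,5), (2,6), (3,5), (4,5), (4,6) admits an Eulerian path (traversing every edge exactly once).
Yes — and in fact it has an Eulerian circuit (the graph is connected and all 6 vertices have even degree)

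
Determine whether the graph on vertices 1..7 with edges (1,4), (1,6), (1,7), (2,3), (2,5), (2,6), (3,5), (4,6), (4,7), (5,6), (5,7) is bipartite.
No (odd cycle of length 3: 6 -> 1 -> 4 -> 6)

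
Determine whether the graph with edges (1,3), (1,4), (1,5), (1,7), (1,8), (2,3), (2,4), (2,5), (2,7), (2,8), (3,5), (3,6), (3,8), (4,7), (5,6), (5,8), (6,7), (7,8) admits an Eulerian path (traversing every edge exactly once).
No (8 vertices have odd degree: {1, 2, 3, 4, 5, 6, 7, 8}; Eulerian path requires 0 or 2)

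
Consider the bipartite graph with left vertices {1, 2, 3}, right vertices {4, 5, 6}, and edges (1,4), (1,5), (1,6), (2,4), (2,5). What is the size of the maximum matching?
2 (matching: (1,6), (2,5); upper bound min(|L|,|R|) = min(3,3) = 3)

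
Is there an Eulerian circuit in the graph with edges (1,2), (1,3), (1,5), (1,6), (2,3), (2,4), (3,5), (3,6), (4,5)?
No (2 vertices have odd degree: {2, 5}; Eulerian circuit requires 0)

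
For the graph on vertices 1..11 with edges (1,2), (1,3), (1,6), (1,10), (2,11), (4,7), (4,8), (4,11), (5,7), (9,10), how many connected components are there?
1 (components: {1, 2, 3, 4, 5, 6, 7, 8, 9, 10, 11})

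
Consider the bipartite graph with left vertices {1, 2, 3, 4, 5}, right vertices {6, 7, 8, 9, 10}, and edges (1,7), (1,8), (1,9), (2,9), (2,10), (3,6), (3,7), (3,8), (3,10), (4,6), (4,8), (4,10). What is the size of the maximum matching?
4 (matching: (1,9), (2,10), (3,7), (4,8); upper bound min(|L|,|R|) = min(5,5) = 5)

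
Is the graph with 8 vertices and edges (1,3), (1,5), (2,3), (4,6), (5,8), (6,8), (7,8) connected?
Yes (BFS from 1 visits [1, 3, 5, 2, 8, 6, 7, 4] — all 8 vertices reached)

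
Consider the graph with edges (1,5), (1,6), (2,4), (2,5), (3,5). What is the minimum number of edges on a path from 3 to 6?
3 (path: 3 -> 5 -> 1 -> 6, 3 edges)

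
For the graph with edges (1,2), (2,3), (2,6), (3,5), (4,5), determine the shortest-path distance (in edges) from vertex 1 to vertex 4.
4 (path: 1 -> 2 -> 3 -> 5 -> 4, 4 edges)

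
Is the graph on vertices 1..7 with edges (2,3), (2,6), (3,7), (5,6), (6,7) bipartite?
Yes. Partition: {1, 2, 4, 5, 7}, {3, 6}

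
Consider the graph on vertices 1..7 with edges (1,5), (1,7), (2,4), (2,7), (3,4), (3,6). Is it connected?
Yes (BFS from 1 visits [1, 5, 7, 2, 4, 3, 6] — all 7 vertices reached)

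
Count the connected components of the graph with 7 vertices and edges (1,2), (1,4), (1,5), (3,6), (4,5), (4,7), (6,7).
1 (components: {1, 2, 3, 4, 5, 6, 7})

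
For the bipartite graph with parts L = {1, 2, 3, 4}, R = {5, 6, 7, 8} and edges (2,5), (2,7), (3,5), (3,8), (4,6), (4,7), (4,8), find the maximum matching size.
3 (matching: (2,7), (3,8), (4,6); upper bound min(|L|,|R|) = min(4,4) = 4)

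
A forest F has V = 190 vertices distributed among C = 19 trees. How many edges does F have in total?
171 (Each of the 19 component trees on V_i vertices has V_i - 1 edges; summing gives V - C = 190 - 19 = 171)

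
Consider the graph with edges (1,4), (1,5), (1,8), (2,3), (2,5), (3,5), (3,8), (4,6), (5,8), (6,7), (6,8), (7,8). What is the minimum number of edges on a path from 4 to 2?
3 (path: 4 -> 1 -> 5 -> 2, 3 edges)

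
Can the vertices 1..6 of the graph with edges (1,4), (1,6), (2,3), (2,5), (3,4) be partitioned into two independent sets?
Yes. Partition: {1, 3, 5}, {2, 4, 6}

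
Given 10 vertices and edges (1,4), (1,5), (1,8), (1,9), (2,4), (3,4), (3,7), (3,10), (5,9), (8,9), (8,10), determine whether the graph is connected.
No, it has 2 components: {1, 2, 3, 4, 5, 7, 8, 9, 10}, {6}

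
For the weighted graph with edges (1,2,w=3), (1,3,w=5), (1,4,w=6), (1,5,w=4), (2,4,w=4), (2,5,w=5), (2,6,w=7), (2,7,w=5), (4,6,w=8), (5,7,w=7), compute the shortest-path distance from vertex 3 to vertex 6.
15 (path: 3 -> 1 -> 2 -> 6; weights 5 + 3 + 7 = 15)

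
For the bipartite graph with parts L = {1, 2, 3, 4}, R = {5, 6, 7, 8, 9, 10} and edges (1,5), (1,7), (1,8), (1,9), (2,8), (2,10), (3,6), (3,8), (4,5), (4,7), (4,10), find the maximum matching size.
4 (matching: (1,9), (2,10), (3,8), (4,7); upper bound min(|L|,|R|) = min(4,6) = 4)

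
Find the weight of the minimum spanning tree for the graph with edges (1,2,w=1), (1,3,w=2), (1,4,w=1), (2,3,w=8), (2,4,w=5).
4 (MST edges: (1,2,w=1), (1,3,w=2), (1,4,w=1); sum of weights 1 + 2 + 1 = 4)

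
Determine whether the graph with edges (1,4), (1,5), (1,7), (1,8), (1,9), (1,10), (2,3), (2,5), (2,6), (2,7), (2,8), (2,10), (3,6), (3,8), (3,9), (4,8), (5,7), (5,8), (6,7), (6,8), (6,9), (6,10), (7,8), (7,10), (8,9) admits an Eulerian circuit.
Yes (the graph is connected and all 10 vertices have even degree)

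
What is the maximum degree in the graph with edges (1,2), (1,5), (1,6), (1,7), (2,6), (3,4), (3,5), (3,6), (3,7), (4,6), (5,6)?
5 (attained at vertex 6)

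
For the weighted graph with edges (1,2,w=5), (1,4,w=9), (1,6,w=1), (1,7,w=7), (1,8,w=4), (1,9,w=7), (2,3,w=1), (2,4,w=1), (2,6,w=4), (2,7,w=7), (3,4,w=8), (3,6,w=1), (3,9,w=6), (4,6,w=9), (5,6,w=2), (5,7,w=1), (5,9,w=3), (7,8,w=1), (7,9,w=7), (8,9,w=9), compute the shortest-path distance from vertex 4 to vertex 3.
2 (path: 4 -> 2 -> 3; weights 1 + 1 = 2)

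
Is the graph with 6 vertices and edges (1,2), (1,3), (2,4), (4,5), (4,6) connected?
Yes (BFS from 1 visits [1, 2, 3, 4, 5, 6] — all 6 vertices reached)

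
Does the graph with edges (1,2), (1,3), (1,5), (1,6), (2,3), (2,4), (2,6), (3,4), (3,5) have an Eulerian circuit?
Yes (the graph is connected and all 6 vertices have even degree)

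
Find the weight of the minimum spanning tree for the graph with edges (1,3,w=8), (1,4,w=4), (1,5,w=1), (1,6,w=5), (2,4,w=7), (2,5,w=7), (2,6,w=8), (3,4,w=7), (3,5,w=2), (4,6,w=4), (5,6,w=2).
16 (MST edges: (1,4,w=4), (1,5,w=1), (2,4,w=7), (3,5,w=2), (5,6,w=2); sum of weights 4 + 1 + 7 + 2 + 2 = 16)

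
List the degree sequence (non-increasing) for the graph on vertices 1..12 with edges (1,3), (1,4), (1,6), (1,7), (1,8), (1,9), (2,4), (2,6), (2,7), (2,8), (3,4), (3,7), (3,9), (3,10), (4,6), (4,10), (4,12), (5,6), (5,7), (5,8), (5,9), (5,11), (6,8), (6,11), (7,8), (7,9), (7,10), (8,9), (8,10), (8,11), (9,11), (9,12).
[8, 7, 7, 6, 6, 6, 5, 5, 4, 4, 4, 2] (degrees: deg(1)=6, deg(2)=4, deg(3)=5, deg(4)=6, deg(5)=5, deg(6)=6, deg(7)=7, deg(8)=8, deg(9)=7, deg(10)=4, deg(11)=4, deg(12)=2)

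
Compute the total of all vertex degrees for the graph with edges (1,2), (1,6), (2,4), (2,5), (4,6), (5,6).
12 (handshake: sum of degrees = 2|E| = 2 x 6 = 12)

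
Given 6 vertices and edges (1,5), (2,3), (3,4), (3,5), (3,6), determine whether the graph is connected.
Yes (BFS from 1 visits [1, 5, 3, 2, 4, 6] — all 6 vertices reached)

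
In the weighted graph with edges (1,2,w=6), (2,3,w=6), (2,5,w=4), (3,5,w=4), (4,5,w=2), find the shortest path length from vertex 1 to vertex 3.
12 (path: 1 -> 2 -> 3; weights 6 + 6 = 12)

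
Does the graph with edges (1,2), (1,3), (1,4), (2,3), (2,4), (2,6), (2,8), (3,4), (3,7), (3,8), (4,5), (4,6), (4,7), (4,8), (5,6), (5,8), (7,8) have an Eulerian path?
No (8 vertices have odd degree: {1, 2, 3, 4, 5, 6, 7, 8}; Eulerian path requires 0 or 2)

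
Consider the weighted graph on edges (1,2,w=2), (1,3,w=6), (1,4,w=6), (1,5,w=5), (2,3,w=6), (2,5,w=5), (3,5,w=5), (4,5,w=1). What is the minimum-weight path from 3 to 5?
5 (path: 3 -> 5; weights 5 = 5)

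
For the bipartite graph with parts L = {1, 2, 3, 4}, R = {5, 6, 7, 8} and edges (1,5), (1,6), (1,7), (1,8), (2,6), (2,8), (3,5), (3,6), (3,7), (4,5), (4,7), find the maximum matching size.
4 (matching: (1,8), (2,6), (3,7), (4,5); upper bound min(|L|,|R|) = min(4,4) = 4)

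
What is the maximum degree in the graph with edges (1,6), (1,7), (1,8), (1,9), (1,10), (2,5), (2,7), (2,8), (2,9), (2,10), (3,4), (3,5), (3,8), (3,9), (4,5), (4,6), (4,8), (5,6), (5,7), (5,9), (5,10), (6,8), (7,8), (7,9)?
7 (attained at vertex 5)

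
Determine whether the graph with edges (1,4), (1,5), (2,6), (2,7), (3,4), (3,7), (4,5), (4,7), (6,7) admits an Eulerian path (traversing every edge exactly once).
Yes — and in fact it has an Eulerian circuit (the graph is connected and all 7 vertices have even degree)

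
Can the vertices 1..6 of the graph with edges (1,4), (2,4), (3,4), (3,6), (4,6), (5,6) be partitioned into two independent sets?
No (odd cycle of length 3: 6 -> 4 -> 3 -> 6)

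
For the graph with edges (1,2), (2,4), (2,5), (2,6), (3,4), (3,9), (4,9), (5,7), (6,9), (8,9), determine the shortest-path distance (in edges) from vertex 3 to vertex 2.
2 (path: 3 -> 4 -> 2, 2 edges)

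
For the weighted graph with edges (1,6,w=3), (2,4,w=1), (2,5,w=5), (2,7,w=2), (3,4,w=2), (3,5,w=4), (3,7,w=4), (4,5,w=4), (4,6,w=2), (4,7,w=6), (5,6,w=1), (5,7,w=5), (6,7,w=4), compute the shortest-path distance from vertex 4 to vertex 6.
2 (path: 4 -> 6; weights 2 = 2)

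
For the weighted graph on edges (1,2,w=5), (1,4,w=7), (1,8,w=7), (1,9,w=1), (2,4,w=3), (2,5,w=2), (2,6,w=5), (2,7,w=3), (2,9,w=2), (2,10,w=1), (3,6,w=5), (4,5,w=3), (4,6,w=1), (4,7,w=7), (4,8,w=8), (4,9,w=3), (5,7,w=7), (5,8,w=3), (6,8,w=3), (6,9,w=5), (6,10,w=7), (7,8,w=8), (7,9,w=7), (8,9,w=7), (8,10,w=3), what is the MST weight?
21 (MST edges: (1,9,w=1), (2,4,w=3), (2,5,w=2), (2,7,w=3), (2,9,w=2), (2,10,w=1), (3,6,w=5), (4,6,w=1), (5,8,w=3); sum of weights 1 + 3 + 2 + 3 + 2 + 1 + 5 + 1 + 3 = 21)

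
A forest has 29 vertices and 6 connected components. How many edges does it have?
23 (Each of the 6 component trees on V_i vertices has V_i - 1 edges; summing gives V - C = 29 - 6 = 23)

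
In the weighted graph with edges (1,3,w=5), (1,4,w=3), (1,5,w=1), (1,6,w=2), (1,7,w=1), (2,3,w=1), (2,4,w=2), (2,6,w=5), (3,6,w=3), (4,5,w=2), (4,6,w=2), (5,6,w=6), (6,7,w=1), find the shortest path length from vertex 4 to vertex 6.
2 (path: 4 -> 6; weights 2 = 2)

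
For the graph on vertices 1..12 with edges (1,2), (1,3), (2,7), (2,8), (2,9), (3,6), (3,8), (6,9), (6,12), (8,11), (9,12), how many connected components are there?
4 (components: {1, 2, 3, 6, 7, 8, 9, 11, 12}, {4}, {5}, {10})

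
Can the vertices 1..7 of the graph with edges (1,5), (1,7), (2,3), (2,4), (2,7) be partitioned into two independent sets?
Yes. Partition: {1, 2, 6}, {3, 4, 5, 7}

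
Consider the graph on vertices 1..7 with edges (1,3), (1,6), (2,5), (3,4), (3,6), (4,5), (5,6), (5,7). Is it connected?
Yes (BFS from 1 visits [1, 3, 6, 4, 5, 2, 7] — all 7 vertices reached)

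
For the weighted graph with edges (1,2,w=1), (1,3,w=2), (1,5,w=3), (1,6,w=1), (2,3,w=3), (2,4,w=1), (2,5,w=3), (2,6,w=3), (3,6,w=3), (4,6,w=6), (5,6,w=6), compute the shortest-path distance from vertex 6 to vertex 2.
2 (path: 6 -> 1 -> 2; weights 1 + 1 = 2)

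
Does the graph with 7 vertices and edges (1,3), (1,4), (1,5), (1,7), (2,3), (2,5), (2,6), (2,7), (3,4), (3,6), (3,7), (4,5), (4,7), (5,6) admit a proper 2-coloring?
No (odd cycle of length 3: 7 -> 1 -> 3 -> 7)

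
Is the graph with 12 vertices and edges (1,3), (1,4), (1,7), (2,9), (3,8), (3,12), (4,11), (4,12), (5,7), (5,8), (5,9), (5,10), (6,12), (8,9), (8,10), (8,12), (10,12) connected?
Yes (BFS from 1 visits [1, 3, 4, 7, 8, 12, 11, 5, 9, 10, 6, 2] — all 12 vertices reached)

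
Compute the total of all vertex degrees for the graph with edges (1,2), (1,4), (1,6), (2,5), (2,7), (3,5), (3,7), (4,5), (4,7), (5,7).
20 (handshake: sum of degrees = 2|E| = 2 x 10 = 20)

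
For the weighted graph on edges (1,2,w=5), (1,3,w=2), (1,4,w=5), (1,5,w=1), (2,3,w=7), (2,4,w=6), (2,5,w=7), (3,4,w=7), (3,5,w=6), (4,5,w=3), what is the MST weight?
11 (MST edges: (1,2,w=5), (1,3,w=2), (1,5,w=1), (4,5,w=3); sum of weights 5 + 2 + 1 + 3 = 11)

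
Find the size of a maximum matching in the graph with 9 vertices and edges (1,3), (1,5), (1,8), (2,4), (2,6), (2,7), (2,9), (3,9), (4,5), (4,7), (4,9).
4 (matching: (1,8), (2,6), (3,9), (4,7); upper bound floor(n/2) = floor(9/2) = 4)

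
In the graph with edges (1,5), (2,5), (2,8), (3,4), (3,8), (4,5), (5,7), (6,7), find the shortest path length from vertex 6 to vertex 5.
2 (path: 6 -> 7 -> 5, 2 edges)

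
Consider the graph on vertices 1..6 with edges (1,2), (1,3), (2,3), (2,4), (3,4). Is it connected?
No, it has 3 components: {1, 2, 3, 4}, {5}, {6}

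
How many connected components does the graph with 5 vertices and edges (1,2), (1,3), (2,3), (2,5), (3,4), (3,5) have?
1 (components: {1, 2, 3, 4, 5})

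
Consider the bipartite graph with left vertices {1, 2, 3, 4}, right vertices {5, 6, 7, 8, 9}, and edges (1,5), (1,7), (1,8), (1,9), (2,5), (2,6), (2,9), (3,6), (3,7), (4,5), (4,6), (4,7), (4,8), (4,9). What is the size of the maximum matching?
4 (matching: (1,9), (2,6), (3,7), (4,8); upper bound min(|L|,|R|) = min(4,5) = 4)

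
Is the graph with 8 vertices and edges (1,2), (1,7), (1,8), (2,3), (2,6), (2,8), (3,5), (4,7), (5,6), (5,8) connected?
Yes (BFS from 1 visits [1, 2, 7, 8, 3, 6, 4, 5] — all 8 vertices reached)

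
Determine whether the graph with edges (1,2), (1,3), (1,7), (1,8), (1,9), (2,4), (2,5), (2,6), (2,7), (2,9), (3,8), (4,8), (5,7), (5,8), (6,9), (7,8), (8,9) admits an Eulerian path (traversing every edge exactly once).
Yes (the graph is connected and exactly 2 vertices have odd degree: {1, 5}; any Eulerian path must start and end at those)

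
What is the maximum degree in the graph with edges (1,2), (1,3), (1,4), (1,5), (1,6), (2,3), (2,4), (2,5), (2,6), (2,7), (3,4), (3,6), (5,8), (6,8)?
6 (attained at vertex 2)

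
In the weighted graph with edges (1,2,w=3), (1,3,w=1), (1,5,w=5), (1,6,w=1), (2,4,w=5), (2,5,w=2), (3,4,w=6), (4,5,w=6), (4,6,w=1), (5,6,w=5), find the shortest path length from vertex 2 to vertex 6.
4 (path: 2 -> 1 -> 6; weights 3 + 1 = 4)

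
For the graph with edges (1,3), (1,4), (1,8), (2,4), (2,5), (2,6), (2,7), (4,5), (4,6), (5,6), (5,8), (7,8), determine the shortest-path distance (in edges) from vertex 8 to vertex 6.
2 (path: 8 -> 5 -> 6, 2 edges)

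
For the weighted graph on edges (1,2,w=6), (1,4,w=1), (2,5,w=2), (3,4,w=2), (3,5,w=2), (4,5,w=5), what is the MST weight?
7 (MST edges: (1,4,w=1), (2,5,w=2), (3,4,w=2), (3,5,w=2); sum of weights 1 + 2 + 2 + 2 = 7)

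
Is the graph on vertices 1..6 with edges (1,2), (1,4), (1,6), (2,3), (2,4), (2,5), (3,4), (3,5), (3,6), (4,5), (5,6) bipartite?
No (odd cycle of length 3: 2 -> 1 -> 4 -> 2)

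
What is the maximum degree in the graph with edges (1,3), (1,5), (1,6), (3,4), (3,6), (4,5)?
3 (attained at vertices 1, 3)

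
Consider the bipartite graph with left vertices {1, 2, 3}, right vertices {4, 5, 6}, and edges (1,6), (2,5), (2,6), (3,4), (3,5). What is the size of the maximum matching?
3 (matching: (1,6), (2,5), (3,4); upper bound min(|L|,|R|) = min(3,3) = 3)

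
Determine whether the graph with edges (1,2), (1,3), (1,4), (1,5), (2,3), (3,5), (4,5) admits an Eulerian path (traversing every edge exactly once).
Yes (the graph is connected and exactly 2 vertices have odd degree: {3, 5}; any Eulerian path must start and end at those)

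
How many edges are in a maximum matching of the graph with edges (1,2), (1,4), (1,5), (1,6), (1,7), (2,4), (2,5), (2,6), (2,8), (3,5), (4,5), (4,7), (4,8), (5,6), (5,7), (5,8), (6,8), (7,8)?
4 (matching: (1,4), (2,6), (3,5), (7,8); upper bound floor(n/2) = floor(8/2) = 4)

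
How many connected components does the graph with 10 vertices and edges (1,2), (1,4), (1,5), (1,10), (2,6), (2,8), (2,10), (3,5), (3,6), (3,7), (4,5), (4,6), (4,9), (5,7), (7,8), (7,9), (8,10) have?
1 (components: {1, 2, 3, 4, 5, 6, 7, 8, 9, 10})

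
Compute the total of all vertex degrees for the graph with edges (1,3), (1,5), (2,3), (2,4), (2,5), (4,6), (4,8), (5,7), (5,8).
18 (handshake: sum of degrees = 2|E| = 2 x 9 = 18)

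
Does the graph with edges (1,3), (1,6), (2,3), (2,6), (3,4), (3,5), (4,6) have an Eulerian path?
Yes (the graph is connected and exactly 2 vertices have odd degree: {5, 6}; any Eulerian path must start and end at those)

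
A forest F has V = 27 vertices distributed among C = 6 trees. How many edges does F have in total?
21 (Each of the 6 component trees on V_i vertices has V_i - 1 edges; summing gives V - C = 27 - 6 = 21)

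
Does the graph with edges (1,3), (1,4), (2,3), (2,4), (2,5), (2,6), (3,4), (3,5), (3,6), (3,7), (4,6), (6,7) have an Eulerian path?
Yes — and in fact it has an Eulerian circuit (the graph is connected and all 7 vertices have even degree)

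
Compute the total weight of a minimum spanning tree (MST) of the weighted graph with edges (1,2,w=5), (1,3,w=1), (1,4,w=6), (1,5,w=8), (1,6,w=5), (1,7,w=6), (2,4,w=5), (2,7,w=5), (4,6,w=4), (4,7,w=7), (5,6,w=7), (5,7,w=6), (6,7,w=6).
26 (MST edges: (1,2,w=5), (1,3,w=1), (1,6,w=5), (2,7,w=5), (4,6,w=4), (5,7,w=6); sum of weights 5 + 1 + 5 + 5 + 4 + 6 = 26)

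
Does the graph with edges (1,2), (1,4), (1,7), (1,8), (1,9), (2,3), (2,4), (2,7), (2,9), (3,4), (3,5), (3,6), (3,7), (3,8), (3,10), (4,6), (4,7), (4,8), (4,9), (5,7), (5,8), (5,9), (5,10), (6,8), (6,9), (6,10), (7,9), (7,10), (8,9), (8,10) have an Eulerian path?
No (10 vertices have odd degree: {1, 2, 3, 4, 5, 6, 7, 8, 9, 10}; Eulerian path requires 0 or 2)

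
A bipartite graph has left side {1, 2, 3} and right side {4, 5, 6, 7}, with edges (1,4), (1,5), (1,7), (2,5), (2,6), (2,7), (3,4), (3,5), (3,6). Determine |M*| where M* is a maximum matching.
3 (matching: (1,7), (2,6), (3,5); upper bound min(|L|,|R|) = min(3,4) = 3)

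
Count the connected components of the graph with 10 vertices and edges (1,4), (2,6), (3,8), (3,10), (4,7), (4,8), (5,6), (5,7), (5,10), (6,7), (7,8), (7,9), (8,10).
1 (components: {1, 2, 3, 4, 5, 6, 7, 8, 9, 10})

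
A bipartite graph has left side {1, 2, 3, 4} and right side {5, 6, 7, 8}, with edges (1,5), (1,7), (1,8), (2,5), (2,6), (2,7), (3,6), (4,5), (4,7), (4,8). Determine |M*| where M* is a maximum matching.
4 (matching: (1,8), (2,7), (3,6), (4,5); upper bound min(|L|,|R|) = min(4,4) = 4)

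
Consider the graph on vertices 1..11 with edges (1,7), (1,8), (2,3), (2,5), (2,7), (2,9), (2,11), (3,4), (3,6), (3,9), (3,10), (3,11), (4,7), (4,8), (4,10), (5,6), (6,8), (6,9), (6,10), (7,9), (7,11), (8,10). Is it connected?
Yes (BFS from 1 visits [1, 7, 8, 2, 4, 9, 11, 6, 10, 3, 5] — all 11 vertices reached)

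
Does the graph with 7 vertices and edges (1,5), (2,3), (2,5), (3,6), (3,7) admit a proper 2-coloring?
Yes. Partition: {1, 2, 4, 6, 7}, {3, 5}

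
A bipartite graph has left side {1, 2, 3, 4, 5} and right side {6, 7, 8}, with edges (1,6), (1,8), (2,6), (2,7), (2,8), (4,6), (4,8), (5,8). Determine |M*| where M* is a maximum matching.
3 (matching: (1,8), (2,7), (4,6); upper bound min(|L|,|R|) = min(5,3) = 3)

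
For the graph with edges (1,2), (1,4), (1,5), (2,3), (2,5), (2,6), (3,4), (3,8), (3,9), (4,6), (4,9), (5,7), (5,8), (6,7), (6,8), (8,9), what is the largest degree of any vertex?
4 (attained at vertices 2, 3, 4, 5, 6, 8)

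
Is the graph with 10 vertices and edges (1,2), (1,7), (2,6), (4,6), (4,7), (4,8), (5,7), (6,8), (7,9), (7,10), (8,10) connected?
No, it has 2 components: {1, 2, 4, 5, 6, 7, 8, 9, 10}, {3}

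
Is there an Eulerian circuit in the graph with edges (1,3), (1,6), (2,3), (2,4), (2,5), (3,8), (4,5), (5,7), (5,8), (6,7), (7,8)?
No (4 vertices have odd degree: {2, 3, 7, 8}; Eulerian circuit requires 0)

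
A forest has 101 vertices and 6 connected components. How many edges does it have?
95 (Each of the 6 component trees on V_i vertices has V_i - 1 edges; summing gives V - C = 101 - 6 = 95)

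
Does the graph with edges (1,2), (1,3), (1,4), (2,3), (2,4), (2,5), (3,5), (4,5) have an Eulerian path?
No (4 vertices have odd degree: {1, 3, 4, 5}; Eulerian path requires 0 or 2)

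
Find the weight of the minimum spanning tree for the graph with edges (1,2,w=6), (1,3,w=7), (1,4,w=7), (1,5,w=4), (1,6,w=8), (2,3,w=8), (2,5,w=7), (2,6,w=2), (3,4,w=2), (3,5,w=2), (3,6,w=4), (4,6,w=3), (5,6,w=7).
13 (MST edges: (1,5,w=4), (2,6,w=2), (3,4,w=2), (3,5,w=2), (4,6,w=3); sum of weights 4 + 2 + 2 + 2 + 3 = 13)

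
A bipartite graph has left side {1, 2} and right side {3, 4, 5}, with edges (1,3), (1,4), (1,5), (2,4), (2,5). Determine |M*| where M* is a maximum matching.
2 (matching: (1,5), (2,4); upper bound min(|L|,|R|) = min(2,3) = 2)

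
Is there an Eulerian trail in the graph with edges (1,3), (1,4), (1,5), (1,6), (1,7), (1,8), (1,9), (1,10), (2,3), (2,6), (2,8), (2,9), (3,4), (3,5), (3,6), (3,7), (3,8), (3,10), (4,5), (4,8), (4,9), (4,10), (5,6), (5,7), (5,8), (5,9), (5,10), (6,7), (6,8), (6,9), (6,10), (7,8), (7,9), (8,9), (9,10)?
Yes — and in fact it has an Eulerian circuit (the graph is connected and all 10 vertices have even degree)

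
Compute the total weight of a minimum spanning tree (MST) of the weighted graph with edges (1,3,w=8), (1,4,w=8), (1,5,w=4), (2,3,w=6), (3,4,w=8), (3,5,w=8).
26 (MST edges: (1,3,w=8), (1,4,w=8), (1,5,w=4), (2,3,w=6); sum of weights 8 + 8 + 4 + 6 = 26)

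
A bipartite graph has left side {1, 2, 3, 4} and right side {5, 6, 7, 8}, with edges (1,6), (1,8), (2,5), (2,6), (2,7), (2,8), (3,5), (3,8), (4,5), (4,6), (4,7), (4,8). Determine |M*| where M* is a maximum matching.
4 (matching: (1,8), (2,7), (3,5), (4,6); upper bound min(|L|,|R|) = min(4,4) = 4)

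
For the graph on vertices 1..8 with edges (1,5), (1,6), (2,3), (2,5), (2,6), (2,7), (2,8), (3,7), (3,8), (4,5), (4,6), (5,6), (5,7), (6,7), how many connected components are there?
1 (components: {1, 2, 3, 4, 5, 6, 7, 8})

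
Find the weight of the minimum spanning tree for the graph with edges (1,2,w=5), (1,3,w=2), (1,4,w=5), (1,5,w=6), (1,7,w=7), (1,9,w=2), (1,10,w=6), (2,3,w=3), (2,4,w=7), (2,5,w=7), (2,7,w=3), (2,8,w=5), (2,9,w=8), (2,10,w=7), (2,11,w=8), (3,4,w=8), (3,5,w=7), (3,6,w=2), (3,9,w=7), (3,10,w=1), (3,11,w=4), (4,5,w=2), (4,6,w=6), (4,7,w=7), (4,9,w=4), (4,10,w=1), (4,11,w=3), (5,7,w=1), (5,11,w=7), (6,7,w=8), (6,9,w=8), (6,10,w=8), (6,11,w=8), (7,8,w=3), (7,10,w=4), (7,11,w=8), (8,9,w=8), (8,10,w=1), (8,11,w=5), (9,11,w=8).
18 (MST edges: (1,3,w=2), (1,9,w=2), (2,7,w=3), (3,6,w=2), (3,10,w=1), (4,5,w=2), (4,10,w=1), (4,11,w=3), (5,7,w=1), (8,10,w=1); sum of weights 2 + 2 + 3 + 2 + 1 + 2 + 1 + 3 + 1 + 1 = 18)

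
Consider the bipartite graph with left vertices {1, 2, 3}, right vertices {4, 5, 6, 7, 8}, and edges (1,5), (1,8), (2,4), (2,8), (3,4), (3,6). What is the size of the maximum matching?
3 (matching: (1,5), (2,8), (3,6); upper bound min(|L|,|R|) = min(3,5) = 3)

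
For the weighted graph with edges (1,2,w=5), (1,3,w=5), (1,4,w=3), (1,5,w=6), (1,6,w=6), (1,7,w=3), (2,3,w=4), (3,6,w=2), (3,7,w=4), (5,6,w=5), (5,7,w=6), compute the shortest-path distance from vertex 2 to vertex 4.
8 (path: 2 -> 1 -> 4; weights 5 + 3 = 8)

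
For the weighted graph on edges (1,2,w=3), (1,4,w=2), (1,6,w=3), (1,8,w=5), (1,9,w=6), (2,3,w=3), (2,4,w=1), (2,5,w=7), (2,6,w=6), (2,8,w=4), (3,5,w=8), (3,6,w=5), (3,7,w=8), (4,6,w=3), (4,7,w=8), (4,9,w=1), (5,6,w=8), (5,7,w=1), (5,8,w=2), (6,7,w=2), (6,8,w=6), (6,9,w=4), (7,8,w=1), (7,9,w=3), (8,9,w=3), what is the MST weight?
14 (MST edges: (1,4,w=2), (1,6,w=3), (2,3,w=3), (2,4,w=1), (4,9,w=1), (5,7,w=1), (6,7,w=2), (7,8,w=1); sum of weights 2 + 3 + 3 + 1 + 1 + 1 + 2 + 1 = 14)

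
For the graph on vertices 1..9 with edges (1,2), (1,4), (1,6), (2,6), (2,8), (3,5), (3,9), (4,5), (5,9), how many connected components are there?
2 (components: {1, 2, 3, 4, 5, 6, 8, 9}, {7})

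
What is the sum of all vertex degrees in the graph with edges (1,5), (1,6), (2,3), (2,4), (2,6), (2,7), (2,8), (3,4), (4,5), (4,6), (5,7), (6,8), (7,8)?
26 (handshake: sum of degrees = 2|E| = 2 x 13 = 26)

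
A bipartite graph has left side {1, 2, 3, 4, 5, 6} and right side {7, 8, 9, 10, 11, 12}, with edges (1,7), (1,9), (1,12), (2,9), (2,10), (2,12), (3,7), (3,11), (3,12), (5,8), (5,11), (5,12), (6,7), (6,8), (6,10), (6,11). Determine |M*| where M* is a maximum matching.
5 (matching: (1,12), (2,9), (3,11), (5,8), (6,10); upper bound min(|L|,|R|) = min(6,6) = 6)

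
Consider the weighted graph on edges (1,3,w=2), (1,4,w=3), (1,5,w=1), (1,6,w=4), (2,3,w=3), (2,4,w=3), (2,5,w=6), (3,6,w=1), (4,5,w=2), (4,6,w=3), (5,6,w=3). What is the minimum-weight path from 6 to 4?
3 (path: 6 -> 4; weights 3 = 3)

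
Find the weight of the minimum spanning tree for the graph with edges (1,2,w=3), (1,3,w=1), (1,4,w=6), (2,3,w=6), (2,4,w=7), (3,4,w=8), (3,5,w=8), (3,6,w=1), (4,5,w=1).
12 (MST edges: (1,2,w=3), (1,3,w=1), (1,4,w=6), (3,6,w=1), (4,5,w=1); sum of weights 3 + 1 + 6 + 1 + 1 = 12)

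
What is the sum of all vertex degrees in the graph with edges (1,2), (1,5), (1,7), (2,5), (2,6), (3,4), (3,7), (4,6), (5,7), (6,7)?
20 (handshake: sum of degrees = 2|E| = 2 x 10 = 20)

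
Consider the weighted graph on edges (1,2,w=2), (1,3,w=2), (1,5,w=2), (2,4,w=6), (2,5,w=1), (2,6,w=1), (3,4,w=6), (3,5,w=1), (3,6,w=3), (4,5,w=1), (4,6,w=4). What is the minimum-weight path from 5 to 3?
1 (path: 5 -> 3; weights 1 = 1)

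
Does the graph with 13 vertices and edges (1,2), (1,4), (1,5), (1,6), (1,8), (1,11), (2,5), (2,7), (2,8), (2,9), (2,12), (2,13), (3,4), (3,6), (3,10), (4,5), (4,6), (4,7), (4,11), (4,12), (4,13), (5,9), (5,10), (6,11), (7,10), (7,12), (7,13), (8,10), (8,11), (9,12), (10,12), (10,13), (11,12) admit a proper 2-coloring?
No (odd cycle of length 3: 5 -> 1 -> 2 -> 5)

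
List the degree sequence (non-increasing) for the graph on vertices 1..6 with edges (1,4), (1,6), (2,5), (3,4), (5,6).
[2, 2, 2, 2, 1, 1] (degrees: deg(1)=2, deg(2)=1, deg(3)=1, deg(4)=2, deg(5)=2, deg(6)=2)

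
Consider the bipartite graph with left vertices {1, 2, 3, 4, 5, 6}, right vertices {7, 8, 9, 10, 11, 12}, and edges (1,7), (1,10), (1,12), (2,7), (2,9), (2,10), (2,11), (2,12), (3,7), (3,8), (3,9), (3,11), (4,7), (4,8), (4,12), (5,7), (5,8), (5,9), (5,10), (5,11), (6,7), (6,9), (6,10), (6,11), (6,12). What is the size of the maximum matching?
6 (matching: (1,12), (2,11), (3,9), (4,8), (5,10), (6,7); upper bound min(|L|,|R|) = min(6,6) = 6)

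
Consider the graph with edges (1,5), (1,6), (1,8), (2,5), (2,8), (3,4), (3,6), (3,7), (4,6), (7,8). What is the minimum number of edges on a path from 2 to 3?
3 (path: 2 -> 8 -> 7 -> 3, 3 edges)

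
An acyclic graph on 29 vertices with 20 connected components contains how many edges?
9 (Each of the 20 component trees on V_i vertices has V_i - 1 edges; summing gives V - C = 29 - 20 = 9)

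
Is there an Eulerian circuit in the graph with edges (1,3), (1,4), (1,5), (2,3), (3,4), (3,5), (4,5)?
No (4 vertices have odd degree: {1, 2, 4, 5}; Eulerian circuit requires 0)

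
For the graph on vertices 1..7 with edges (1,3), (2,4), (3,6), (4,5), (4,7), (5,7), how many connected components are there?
2 (components: {1, 3, 6}, {2, 4, 5, 7})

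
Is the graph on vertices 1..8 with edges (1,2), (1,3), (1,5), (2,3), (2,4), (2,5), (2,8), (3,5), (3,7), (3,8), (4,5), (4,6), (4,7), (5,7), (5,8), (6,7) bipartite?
No (odd cycle of length 3: 3 -> 1 -> 2 -> 3)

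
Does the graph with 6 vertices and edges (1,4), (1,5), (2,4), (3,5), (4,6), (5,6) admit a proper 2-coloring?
Yes. Partition: {1, 2, 3, 6}, {4, 5}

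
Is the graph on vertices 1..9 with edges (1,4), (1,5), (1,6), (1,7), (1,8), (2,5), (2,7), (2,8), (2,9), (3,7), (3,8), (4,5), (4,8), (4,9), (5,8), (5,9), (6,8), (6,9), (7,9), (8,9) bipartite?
No (odd cycle of length 3: 4 -> 1 -> 5 -> 4)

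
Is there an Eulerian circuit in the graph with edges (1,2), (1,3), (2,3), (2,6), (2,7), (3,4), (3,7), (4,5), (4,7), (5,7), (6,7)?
No (2 vertices have odd degree: {4, 7}; Eulerian circuit requires 0)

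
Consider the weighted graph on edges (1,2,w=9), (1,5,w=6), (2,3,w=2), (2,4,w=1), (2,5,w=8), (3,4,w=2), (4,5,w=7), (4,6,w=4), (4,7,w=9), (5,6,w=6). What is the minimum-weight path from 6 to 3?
6 (path: 6 -> 4 -> 3; weights 4 + 2 = 6)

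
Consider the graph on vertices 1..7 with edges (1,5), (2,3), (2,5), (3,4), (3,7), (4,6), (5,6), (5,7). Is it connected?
Yes (BFS from 1 visits [1, 5, 2, 6, 7, 3, 4] — all 7 vertices reached)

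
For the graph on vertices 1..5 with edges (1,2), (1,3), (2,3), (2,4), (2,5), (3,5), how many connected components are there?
1 (components: {1, 2, 3, 4, 5})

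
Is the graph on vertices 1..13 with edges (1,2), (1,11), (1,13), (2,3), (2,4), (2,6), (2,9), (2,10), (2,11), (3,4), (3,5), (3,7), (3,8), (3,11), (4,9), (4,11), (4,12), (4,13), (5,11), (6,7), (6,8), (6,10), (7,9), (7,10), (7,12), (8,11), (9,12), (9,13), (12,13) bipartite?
No (odd cycle of length 3: 11 -> 1 -> 2 -> 11)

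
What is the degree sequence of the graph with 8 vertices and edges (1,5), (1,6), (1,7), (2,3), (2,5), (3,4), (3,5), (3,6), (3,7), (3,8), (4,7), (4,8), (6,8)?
[6, 3, 3, 3, 3, 3, 3, 2] (degrees: deg(1)=3, deg(2)=2, deg(3)=6, deg(4)=3, deg(5)=3, deg(6)=3, deg(7)=3, deg(8)=3)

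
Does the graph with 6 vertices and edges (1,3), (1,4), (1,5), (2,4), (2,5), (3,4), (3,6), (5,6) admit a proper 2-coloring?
No (odd cycle of length 3: 4 -> 1 -> 3 -> 4)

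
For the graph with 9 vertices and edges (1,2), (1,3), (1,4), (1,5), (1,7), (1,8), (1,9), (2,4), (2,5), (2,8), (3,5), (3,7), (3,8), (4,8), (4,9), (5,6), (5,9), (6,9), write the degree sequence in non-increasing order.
[7, 5, 4, 4, 4, 4, 4, 2, 2] (degrees: deg(1)=7, deg(2)=4, deg(3)=4, deg(4)=4, deg(5)=5, deg(6)=2, deg(7)=2, deg(8)=4, deg(9)=4)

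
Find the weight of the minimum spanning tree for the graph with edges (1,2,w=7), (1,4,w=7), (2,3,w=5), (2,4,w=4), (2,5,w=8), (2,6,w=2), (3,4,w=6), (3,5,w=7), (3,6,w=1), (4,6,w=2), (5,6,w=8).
19 (MST edges: (1,2,w=7), (2,6,w=2), (3,5,w=7), (3,6,w=1), (4,6,w=2); sum of weights 7 + 2 + 7 + 1 + 2 = 19)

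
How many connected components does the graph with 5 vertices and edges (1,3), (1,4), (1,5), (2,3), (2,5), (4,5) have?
1 (components: {1, 2, 3, 4, 5})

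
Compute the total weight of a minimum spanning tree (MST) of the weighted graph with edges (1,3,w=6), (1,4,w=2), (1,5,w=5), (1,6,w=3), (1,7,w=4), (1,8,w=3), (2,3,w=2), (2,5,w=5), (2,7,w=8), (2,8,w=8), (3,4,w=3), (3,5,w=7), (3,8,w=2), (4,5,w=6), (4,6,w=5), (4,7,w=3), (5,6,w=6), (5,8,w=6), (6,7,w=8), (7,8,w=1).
18 (MST edges: (1,4,w=2), (1,5,w=5), (1,6,w=3), (1,8,w=3), (2,3,w=2), (3,8,w=2), (7,8,w=1); sum of weights 2 + 5 + 3 + 3 + 2 + 2 + 1 = 18)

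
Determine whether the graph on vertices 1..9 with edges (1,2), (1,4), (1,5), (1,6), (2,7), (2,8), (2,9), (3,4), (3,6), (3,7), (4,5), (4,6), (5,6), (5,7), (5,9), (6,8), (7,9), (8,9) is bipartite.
No (odd cycle of length 3: 4 -> 1 -> 5 -> 4)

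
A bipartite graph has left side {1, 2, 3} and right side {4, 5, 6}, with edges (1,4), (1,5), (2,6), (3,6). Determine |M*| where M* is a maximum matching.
2 (matching: (1,5), (2,6); upper bound min(|L|,|R|) = min(3,3) = 3)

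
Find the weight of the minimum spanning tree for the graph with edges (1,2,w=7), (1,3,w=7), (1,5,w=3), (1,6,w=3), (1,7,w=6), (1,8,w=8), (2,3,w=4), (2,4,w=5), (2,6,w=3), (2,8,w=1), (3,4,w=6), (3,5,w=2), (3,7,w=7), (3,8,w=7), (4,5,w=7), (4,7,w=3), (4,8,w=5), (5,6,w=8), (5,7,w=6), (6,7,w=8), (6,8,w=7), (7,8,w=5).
20 (MST edges: (1,5,w=3), (1,6,w=3), (2,4,w=5), (2,6,w=3), (2,8,w=1), (3,5,w=2), (4,7,w=3); sum of weights 3 + 3 + 5 + 3 + 1 + 2 + 3 = 20)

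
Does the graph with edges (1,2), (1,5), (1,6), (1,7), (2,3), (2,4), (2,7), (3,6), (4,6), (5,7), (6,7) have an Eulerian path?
Yes — and in fact it has an Eulerian circuit (the graph is connected and all 7 vertices have even degree)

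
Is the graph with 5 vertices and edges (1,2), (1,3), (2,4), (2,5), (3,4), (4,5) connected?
Yes (BFS from 1 visits [1, 2, 3, 4, 5] — all 5 vertices reached)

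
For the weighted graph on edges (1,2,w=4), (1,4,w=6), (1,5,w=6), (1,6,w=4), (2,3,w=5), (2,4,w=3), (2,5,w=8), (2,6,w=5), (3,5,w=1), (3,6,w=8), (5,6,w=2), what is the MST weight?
14 (MST edges: (1,2,w=4), (1,6,w=4), (2,4,w=3), (3,5,w=1), (5,6,w=2); sum of weights 4 + 4 + 3 + 1 + 2 = 14)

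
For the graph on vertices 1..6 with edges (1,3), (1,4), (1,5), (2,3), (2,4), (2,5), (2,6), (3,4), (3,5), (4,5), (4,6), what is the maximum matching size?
3 (matching: (1,3), (2,6), (4,5); upper bound floor(n/2) = floor(6/2) = 3)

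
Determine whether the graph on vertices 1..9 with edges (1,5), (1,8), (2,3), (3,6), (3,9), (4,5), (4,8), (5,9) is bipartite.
Yes. Partition: {1, 2, 4, 6, 7, 9}, {3, 5, 8}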